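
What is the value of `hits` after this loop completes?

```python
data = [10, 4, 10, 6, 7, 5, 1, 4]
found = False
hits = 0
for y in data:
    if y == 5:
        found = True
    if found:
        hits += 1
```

Let's trace through this code step by step.

Initialize: data = [10, 4, 10, 6, 7, 5, 1, 4]
Initialize: found = False
Initialize: hits = 0
Entering loop: for y in data:
After iteration 1: y = 10, found = False, hits = 0
After iteration 2: y = 4, found = False, hits = 0
After iteration 3: y = 10, found = False, hits = 0
After iteration 4: y = 6, found = False, hits = 0
After iteration 5: y = 7, found = False, hits = 0
After iteration 6: y = 5, found = True, hits = 1
After iteration 7: y = 1, found = True, hits = 2
After iteration 8: y = 4, found = True, hits = 3
Loop ends.

Final answer: 3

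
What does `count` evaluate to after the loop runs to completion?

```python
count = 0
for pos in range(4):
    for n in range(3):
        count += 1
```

Let's trace through this code step by step.

Initialize: count = 0
Entering loop: for pos in range(4):
After iteration 1: pos = 0, count = 3
After iteration 2: pos = 1, count = 6
After iteration 3: pos = 2, count = 9
After iteration 4: pos = 3, count = 12
Loop ends.

Final answer: 12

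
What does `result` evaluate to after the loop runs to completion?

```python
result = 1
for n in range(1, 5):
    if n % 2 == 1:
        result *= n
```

Let's trace through this code step by step.

Initialize: result = 1
Entering loop: for n in range(1, 5):
After iteration 1: n = 1, result = 1
After iteration 2: n = 2, result = 1
After iteration 3: n = 3, result = 3
After iteration 4: n = 4, result = 3
Loop ends.

Final answer: 3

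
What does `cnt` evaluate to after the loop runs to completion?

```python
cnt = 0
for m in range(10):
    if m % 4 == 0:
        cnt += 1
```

Let's trace through this code step by step.

Initialize: cnt = 0
Entering loop: for m in range(10):
After iteration 1: m = 0, cnt = 1
After iteration 2: m = 1, cnt = 1
After iteration 3: m = 2, cnt = 1
After iteration 4: m = 3, cnt = 1
After iteration 5: m = 4, cnt = 2
After iteration 6: m = 5, cnt = 2
After iteration 7: m = 6, cnt = 2
After iteration 8: m = 7, cnt = 2
After iteration 9: m = 8, cnt = 3
After iteration 10: m = 9, cnt = 3
Loop ends.

Final answer: 3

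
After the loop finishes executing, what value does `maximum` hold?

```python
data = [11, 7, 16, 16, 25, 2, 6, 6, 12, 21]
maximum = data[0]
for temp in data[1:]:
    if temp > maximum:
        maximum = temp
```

Let's trace through this code step by step.

Initialize: data = [11, 7, 16, 16, 25, 2, 6, 6, 12, 21]
Initialize: maximum = 11
Entering loop: for temp in data[1:]:
After iteration 1: temp = 7, maximum = 11
After iteration 2: temp = 16, maximum = 16
After iteration 3: temp = 16, maximum = 16
After iteration 4: temp = 25, maximum = 25
After iteration 5: temp = 2, maximum = 25
After iteration 6: temp = 6, maximum = 25
After iteration 7: temp = 6, maximum = 25
After iteration 8: temp = 12, maximum = 25
After iteration 9: temp = 21, maximum = 25
Loop ends.

Final answer: 25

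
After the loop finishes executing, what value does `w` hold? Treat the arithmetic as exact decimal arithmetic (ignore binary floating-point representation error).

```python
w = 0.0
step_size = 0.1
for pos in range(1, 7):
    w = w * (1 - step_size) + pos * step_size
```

Let's trace through this code step by step.

Initialize: w = 0.0
Initialize: step_size = 0.1
Entering loop: for pos in range(1, 7):
After iteration 1: pos = 1, w = 0.1
After iteration 2: pos = 2, w = 0.29
After iteration 3: pos = 3, w = 0.561
After iteration 4: pos = 4, w = 0.9049
After iteration 5: pos = 5, w = 1.31441
After iteration 6: pos = 6, w = 1.782969
Loop ends.

Final answer: 1.782969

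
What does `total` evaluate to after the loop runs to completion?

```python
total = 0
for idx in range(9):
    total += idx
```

Let's trace through this code step by step.

Initialize: total = 0
Entering loop: for idx in range(9):
After iteration 1: idx = 0, total = 0
After iteration 2: idx = 1, total = 1
After iteration 3: idx = 2, total = 3
After iteration 4: idx = 3, total = 6
After iteration 5: idx = 4, total = 10
After iteration 6: idx = 5, total = 15
After iteration 7: idx = 6, total = 21
After iteration 8: idx = 7, total = 28
After iteration 9: idx = 8, total = 36
Loop ends.

Final answer: 36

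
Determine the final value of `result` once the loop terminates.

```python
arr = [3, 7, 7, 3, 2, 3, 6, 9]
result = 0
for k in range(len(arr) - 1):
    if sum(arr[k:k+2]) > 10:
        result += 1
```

Let's trace through this code step by step.

Initialize: arr = [3, 7, 7, 3, 2, 3, 6, 9]
Initialize: result = 0
Entering loop: for k in range(len(arr) - 1):
After iteration 1: k = 0, result = 0
After iteration 2: k = 1, result = 1
After iteration 3: k = 2, result = 1
After iteration 4: k = 3, result = 1
After iteration 5: k = 4, result = 1
After iteration 6: k = 5, result = 1
After iteration 7: k = 6, result = 2
Loop ends.

Final answer: 2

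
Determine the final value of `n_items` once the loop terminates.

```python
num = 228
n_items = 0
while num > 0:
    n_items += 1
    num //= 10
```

Let's trace through this code step by step.

Initialize: num = 228
Initialize: n_items = 0
Entering loop: while num > 0:
After iteration 1: num = 22, n_items = 1
After iteration 2: num = 2, n_items = 2
After iteration 3: num = 0, n_items = 3
Loop ends.

Final answer: 3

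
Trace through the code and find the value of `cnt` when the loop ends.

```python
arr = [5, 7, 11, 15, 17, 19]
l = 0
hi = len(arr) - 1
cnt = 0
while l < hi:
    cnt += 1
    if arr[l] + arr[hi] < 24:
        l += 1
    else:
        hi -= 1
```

Let's trace through this code step by step.

Initialize: arr = [5, 7, 11, 15, 17, 19]
Initialize: l = 0
Initialize: hi = 5
Initialize: cnt = 0
Entering loop: while l < hi:
After iteration 1: l = 0, hi = 4, cnt = 1
After iteration 2: l = 1, hi = 4, cnt = 2
After iteration 3: l = 1, hi = 3, cnt = 3
After iteration 4: l = 2, hi = 3, cnt = 4
After iteration 5: l = 2, hi = 2, cnt = 5
Loop ends.

Final answer: 5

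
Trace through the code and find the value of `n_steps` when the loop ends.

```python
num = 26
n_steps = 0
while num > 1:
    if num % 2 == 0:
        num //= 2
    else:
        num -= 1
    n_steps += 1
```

Let's trace through this code step by step.

Initialize: num = 26
Initialize: n_steps = 0
Entering loop: while num > 1:
After iteration 1: num = 13, n_steps = 1
After iteration 2: num = 12, n_steps = 2
After iteration 3: num = 6, n_steps = 3
After iteration 4: num = 3, n_steps = 4
After iteration 5: num = 2, n_steps = 5
After iteration 6: num = 1, n_steps = 6
Loop ends.

Final answer: 6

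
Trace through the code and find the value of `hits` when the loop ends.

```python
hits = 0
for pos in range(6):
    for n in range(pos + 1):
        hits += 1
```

Let's trace through this code step by step.

Initialize: hits = 0
Entering loop: for pos in range(6):
After iteration 1: pos = 0, hits = 1, n = 0
After iteration 2: pos = 1, hits = 3, n = 1
After iteration 3: pos = 2, hits = 6, n = 2
After iteration 4: pos = 3, hits = 10, n = 3
After iteration 5: pos = 4, hits = 15, n = 4
After iteration 6: pos = 5, hits = 21, n = 5
Loop ends.

Final answer: 21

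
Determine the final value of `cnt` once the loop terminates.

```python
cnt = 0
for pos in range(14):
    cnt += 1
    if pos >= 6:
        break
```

Let's trace through this code step by step.

Initialize: cnt = 0
Entering loop: for pos in range(14):
After iteration 1: pos = 0, cnt = 1
After iteration 2: pos = 1, cnt = 2
After iteration 3: pos = 2, cnt = 3
After iteration 4: pos = 3, cnt = 4
After iteration 5: pos = 4, cnt = 5
After iteration 6: pos = 5, cnt = 6
After iteration 7: pos = 6, cnt = 7
Loop ends.

Final answer: 7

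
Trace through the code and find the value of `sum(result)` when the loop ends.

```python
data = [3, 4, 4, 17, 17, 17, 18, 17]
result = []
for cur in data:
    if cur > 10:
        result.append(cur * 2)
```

Let's trace through this code step by step.

Initialize: data = [3, 4, 4, 17, 17, 17, 18, 17]
Initialize: result = []
Entering loop: for cur in data:
After iteration 1: cur = 3, result = []
After iteration 2: cur = 4, result = []
After iteration 3: cur = 4, result = []
After iteration 4: cur = 17, result = [34]
After iteration 5: cur = 17, result = [34, 34]
After iteration 6: cur = 17, result = [34, 34, 34]
After iteration 7: cur = 18, result = [34, 34, 34, 36]
After iteration 8: cur = 17, result = [34, 34, 34, 36, 34]
Loop ends.
sum(result) = 172

Final answer: 172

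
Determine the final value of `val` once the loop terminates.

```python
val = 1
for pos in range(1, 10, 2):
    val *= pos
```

Let's trace through this code step by step.

Initialize: val = 1
Entering loop: for pos in range(1, 10, 2):
After iteration 1: pos = 1, val = 1
After iteration 2: pos = 3, val = 3
After iteration 3: pos = 5, val = 15
After iteration 4: pos = 7, val = 105
After iteration 5: pos = 9, val = 945
Loop ends.

Final answer: 945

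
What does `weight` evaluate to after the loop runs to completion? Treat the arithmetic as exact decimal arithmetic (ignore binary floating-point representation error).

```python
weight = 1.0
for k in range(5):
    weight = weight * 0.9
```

Let's trace through this code step by step.

Initialize: weight = 1.0
Entering loop: for k in range(5):
After iteration 1: k = 0, weight = 0.9
After iteration 2: k = 1, weight = 0.81
After iteration 3: k = 2, weight = 0.729
After iteration 4: k = 3, weight = 0.6561
After iteration 5: k = 4, weight = 0.59049
Loop ends.

Final answer: 0.59049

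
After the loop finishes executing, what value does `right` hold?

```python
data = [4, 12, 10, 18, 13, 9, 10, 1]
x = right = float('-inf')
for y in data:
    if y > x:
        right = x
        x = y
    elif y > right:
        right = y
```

Let's trace through this code step by step.

Initialize: data = [4, 12, 10, 18, 13, 9, 10, 1]
Initialize: x = -inf
Initialize: right = -inf
Entering loop: for y in data:
After iteration 1: y = 4, x = 4, right = -inf
After iteration 2: y = 12, x = 12, right = 4
After iteration 3: y = 10, x = 12, right = 10
After iteration 4: y = 18, x = 18, right = 12
After iteration 5: y = 13, x = 18, right = 13
After iteration 6: y = 9, x = 18, right = 13
After iteration 7: y = 10, x = 18, right = 13
After iteration 8: y = 1, x = 18, right = 13
Loop ends.

Final answer: 13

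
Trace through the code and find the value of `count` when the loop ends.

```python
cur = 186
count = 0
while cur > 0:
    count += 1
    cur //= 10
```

Let's trace through this code step by step.

Initialize: cur = 186
Initialize: count = 0
Entering loop: while cur > 0:
After iteration 1: cur = 18, count = 1
After iteration 2: cur = 1, count = 2
After iteration 3: cur = 0, count = 3
Loop ends.

Final answer: 3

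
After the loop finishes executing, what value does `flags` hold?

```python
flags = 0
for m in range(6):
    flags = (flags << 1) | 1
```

Let's trace through this code step by step.

Initialize: flags = 0
Entering loop: for m in range(6):
After iteration 1: m = 0, flags = 1
After iteration 2: m = 1, flags = 3
After iteration 3: m = 2, flags = 7
After iteration 4: m = 3, flags = 15
After iteration 5: m = 4, flags = 31
After iteration 6: m = 5, flags = 63
Loop ends.

Final answer: 63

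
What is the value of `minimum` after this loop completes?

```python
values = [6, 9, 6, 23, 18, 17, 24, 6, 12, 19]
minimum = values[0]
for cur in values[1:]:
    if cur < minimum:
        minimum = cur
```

Let's trace through this code step by step.

Initialize: values = [6, 9, 6, 23, 18, 17, 24, 6, 12, 19]
Initialize: minimum = 6
Entering loop: for cur in values[1:]:
After iteration 1: cur = 9, minimum = 6
After iteration 2: cur = 6, minimum = 6
After iteration 3: cur = 23, minimum = 6
After iteration 4: cur = 18, minimum = 6
After iteration 5: cur = 17, minimum = 6
After iteration 6: cur = 24, minimum = 6
After iteration 7: cur = 6, minimum = 6
After iteration 8: cur = 12, minimum = 6
After iteration 9: cur = 19, minimum = 6
Loop ends.

Final answer: 6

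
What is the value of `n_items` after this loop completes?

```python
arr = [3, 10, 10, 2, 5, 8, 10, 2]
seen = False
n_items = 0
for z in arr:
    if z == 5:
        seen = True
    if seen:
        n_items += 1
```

Let's trace through this code step by step.

Initialize: arr = [3, 10, 10, 2, 5, 8, 10, 2]
Initialize: seen = False
Initialize: n_items = 0
Entering loop: for z in arr:
After iteration 1: z = 3, seen = False, n_items = 0
After iteration 2: z = 10, seen = False, n_items = 0
After iteration 3: z = 10, seen = False, n_items = 0
After iteration 4: z = 2, seen = False, n_items = 0
After iteration 5: z = 5, seen = True, n_items = 1
After iteration 6: z = 8, seen = True, n_items = 2
After iteration 7: z = 10, seen = True, n_items = 3
After iteration 8: z = 2, seen = True, n_items = 4
Loop ends.

Final answer: 4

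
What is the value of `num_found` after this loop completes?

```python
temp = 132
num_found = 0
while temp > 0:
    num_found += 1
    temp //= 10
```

Let's trace through this code step by step.

Initialize: temp = 132
Initialize: num_found = 0
Entering loop: while temp > 0:
After iteration 1: temp = 13, num_found = 1
After iteration 2: temp = 1, num_found = 2
After iteration 3: temp = 0, num_found = 3
Loop ends.

Final answer: 3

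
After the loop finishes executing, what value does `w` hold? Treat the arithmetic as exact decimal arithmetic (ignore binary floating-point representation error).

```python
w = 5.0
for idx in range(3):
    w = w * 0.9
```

Let's trace through this code step by step.

Initialize: w = 5.0
Entering loop: for idx in range(3):
After iteration 1: idx = 0, w = 4.5
After iteration 2: idx = 1, w = 4.05
After iteration 3: idx = 2, w = 3.645
Loop ends.

Final answer: 3.645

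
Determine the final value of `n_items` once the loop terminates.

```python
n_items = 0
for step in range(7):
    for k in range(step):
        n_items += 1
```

Let's trace through this code step by step.

Initialize: n_items = 0
Entering loop: for step in range(7):
After iteration 1: step = 0, n_items = 0
After iteration 2: step = 1, n_items = 1, k = 0
After iteration 3: step = 2, n_items = 3, k = 1
After iteration 4: step = 3, n_items = 6, k = 2
After iteration 5: step = 4, n_items = 10, k = 3
After iteration 6: step = 5, n_items = 15, k = 4
After iteration 7: step = 6, n_items = 21, k = 5
Loop ends.

Final answer: 21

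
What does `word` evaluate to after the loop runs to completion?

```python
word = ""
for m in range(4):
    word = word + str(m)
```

Let's trace through this code step by step.

Initialize: word = ''
Entering loop: for m in range(4):
After iteration 1: m = 0, word = '0'
After iteration 2: m = 1, word = '01'
After iteration 3: m = 2, word = '012'
After iteration 4: m = 3, word = '0123'
Loop ends.

Final answer: '0123'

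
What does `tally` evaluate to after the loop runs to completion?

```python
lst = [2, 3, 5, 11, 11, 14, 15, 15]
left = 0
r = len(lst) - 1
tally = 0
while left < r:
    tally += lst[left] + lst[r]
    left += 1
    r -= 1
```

Let's trace through this code step by step.

Initialize: lst = [2, 3, 5, 11, 11, 14, 15, 15]
Initialize: left = 0
Initialize: r = 7
Initialize: tally = 0
Entering loop: while left < r:
After iteration 1: left = 1, r = 6, tally = 17
After iteration 2: left = 2, r = 5, tally = 35
After iteration 3: left = 3, r = 4, tally = 54
After iteration 4: left = 4, r = 3, tally = 76
Loop ends.

Final answer: 76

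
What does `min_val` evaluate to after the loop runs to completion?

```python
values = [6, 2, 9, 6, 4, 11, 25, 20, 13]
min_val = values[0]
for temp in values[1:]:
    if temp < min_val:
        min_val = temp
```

Let's trace through this code step by step.

Initialize: values = [6, 2, 9, 6, 4, 11, 25, 20, 13]
Initialize: min_val = 6
Entering loop: for temp in values[1:]:
After iteration 1: temp = 2, min_val = 2
After iteration 2: temp = 9, min_val = 2
After iteration 3: temp = 6, min_val = 2
After iteration 4: temp = 4, min_val = 2
After iteration 5: temp = 11, min_val = 2
After iteration 6: temp = 25, min_val = 2
After iteration 7: temp = 20, min_val = 2
After iteration 8: temp = 13, min_val = 2
Loop ends.

Final answer: 2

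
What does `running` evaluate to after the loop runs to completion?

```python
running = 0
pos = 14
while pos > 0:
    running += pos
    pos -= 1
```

Let's trace through this code step by step.

Initialize: running = 0
Initialize: pos = 14
Entering loop: while pos > 0:
After iteration 1: running = 14, pos = 13
After iteration 2: running = 27, pos = 12
After iteration 3: running = 39, pos = 11
After iteration 4: running = 50, pos = 10
After iteration 5: running = 60, pos = 9
After iteration 6: running = 69, pos = 8
After iteration 7: running = 77, pos = 7
After iteration 8: running = 84, pos = 6
After iteration 9: running = 90, pos = 5
After iteration 10: running = 95, pos = 4
After iteration 11: running = 99, pos = 3
After iteration 12: running = 102, pos = 2
After iteration 13: running = 104, pos = 1
After iteration 14: running = 105, pos = 0
Loop ends.

Final answer: 105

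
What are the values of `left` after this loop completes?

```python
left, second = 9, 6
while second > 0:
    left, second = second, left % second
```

Let's trace through this code step by step.

Initialize: left = 9
Initialize: second = 6
Entering loop: while second > 0:
After iteration 1: left = 6, second = 3
After iteration 2: left = 3, second = 0
Loop ends.

Final answer: 3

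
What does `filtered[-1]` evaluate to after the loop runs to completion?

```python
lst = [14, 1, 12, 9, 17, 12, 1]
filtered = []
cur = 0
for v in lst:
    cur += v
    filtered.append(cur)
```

Let's trace through this code step by step.

Initialize: lst = [14, 1, 12, 9, 17, 12, 1]
Initialize: filtered = []
Initialize: cur = 0
Entering loop: for v in lst:
After iteration 1: v = 14, filtered = [14], cur = 14
After iteration 2: v = 1, filtered = [14, 15], cur = 15
After iteration 3: v = 12, filtered = [14, 15, 27], cur = 27
After iteration 4: v = 9, filtered = [14, 15, 27, 36], cur = 36
After iteration 5: v = 17, filtered = [14, 15, 27, 36, 53], cur = 53
After iteration 6: v = 12, filtered = [14, 15, 27, 36, 53, 65], cur = 65
After iteration 7: v = 1, filtered = [14, 15, 27, 36, 53, 65, 66], cur = 66
Loop ends.
filtered[-1] = 66

Final answer: 66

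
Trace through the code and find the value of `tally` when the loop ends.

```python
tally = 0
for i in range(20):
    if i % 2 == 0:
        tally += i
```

Let's trace through this code step by step.

Initialize: tally = 0
Entering loop: for i in range(20):
After iteration 1: i = 0, tally = 0
After iteration 2: i = 1, tally = 0
After iteration 3: i = 2, tally = 2
After iteration 4: i = 3, tally = 2
After iteration 5: i = 4, tally = 6
After iteration 6: i = 5, tally = 6
After iteration 7: i = 6, tally = 12
After iteration 8: i = 7, tally = 12
After iteration 9: i = 8, tally = 20
After iteration 10: i = 9, tally = 20
After iteration 11: i = 10, tally = 30
After iteration 12: i = 11, tally = 30
After iteration 13: i = 12, tally = 42
After iteration 14: i = 13, tally = 42
After iteration 15: i = 14, tally = 56
After iteration 16: i = 15, tally = 56
After iteration 17: i = 16, tally = 72
After iteration 18: i = 17, tally = 72
After iteration 19: i = 18, tally = 90
After iteration 20: i = 19, tally = 90
Loop ends.

Final answer: 90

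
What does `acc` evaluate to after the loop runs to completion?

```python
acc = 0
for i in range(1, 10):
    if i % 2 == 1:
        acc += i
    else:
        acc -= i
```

Let's trace through this code step by step.

Initialize: acc = 0
Entering loop: for i in range(1, 10):
After iteration 1: i = 1, acc = 1
After iteration 2: i = 2, acc = -1
After iteration 3: i = 3, acc = 2
After iteration 4: i = 4, acc = -2
After iteration 5: i = 5, acc = 3
After iteration 6: i = 6, acc = -3
After iteration 7: i = 7, acc = 4
After iteration 8: i = 8, acc = -4
After iteration 9: i = 9, acc = 5
Loop ends.

Final answer: 5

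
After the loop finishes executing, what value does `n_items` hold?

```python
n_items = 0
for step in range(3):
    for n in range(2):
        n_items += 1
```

Let's trace through this code step by step.

Initialize: n_items = 0
Entering loop: for step in range(3):
After iteration 1: step = 0, n_items = 2
After iteration 2: step = 1, n_items = 4
After iteration 3: step = 2, n_items = 6
Loop ends.

Final answer: 6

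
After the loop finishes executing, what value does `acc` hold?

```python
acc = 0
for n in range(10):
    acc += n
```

Let's trace through this code step by step.

Initialize: acc = 0
Entering loop: for n in range(10):
After iteration 1: n = 0, acc = 0
After iteration 2: n = 1, acc = 1
After iteration 3: n = 2, acc = 3
After iteration 4: n = 3, acc = 6
After iteration 5: n = 4, acc = 10
After iteration 6: n = 5, acc = 15
After iteration 7: n = 6, acc = 21
After iteration 8: n = 7, acc = 28
After iteration 9: n = 8, acc = 36
After iteration 10: n = 9, acc = 45
Loop ends.

Final answer: 45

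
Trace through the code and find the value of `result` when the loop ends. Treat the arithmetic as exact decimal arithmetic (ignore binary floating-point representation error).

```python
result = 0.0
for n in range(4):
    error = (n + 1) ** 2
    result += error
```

Let's trace through this code step by step.

Initialize: result = 0.0
Entering loop: for n in range(4):
After iteration 1: n = 0, result = 1.0, error = 1
After iteration 2: n = 1, result = 5.0, error = 4
After iteration 3: n = 2, result = 14.0, error = 9
After iteration 4: n = 3, result = 30.0, error = 16
Loop ends.

Final answer: 30.0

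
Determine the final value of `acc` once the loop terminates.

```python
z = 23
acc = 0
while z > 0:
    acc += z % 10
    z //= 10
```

Let's trace through this code step by step.

Initialize: z = 23
Initialize: acc = 0
Entering loop: while z > 0:
After iteration 1: z = 2, acc = 3
After iteration 2: z = 0, acc = 5
Loop ends.

Final answer: 5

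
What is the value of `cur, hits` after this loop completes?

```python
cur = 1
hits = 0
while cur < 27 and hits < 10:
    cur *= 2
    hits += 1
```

Let's trace through this code step by step.

Initialize: cur = 1
Initialize: hits = 0
Entering loop: while cur < 27 and hits < 10:
After iteration 1: cur = 2, hits = 1
After iteration 2: cur = 4, hits = 2
After iteration 3: cur = 8, hits = 3
After iteration 4: cur = 16, hits = 4
After iteration 5: cur = 32, hits = 5
Loop ends.

Final answer: 32, 5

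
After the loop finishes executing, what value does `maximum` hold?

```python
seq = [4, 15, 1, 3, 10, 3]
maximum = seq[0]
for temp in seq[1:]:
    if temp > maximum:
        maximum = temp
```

Let's trace through this code step by step.

Initialize: seq = [4, 15, 1, 3, 10, 3]
Initialize: maximum = 4
Entering loop: for temp in seq[1:]:
After iteration 1: temp = 15, maximum = 15
After iteration 2: temp = 1, maximum = 15
After iteration 3: temp = 3, maximum = 15
After iteration 4: temp = 10, maximum = 15
After iteration 5: temp = 3, maximum = 15
Loop ends.

Final answer: 15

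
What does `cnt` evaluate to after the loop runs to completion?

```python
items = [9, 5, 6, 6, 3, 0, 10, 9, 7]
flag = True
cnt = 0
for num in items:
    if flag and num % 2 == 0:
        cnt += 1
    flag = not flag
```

Let's trace through this code step by step.

Initialize: items = [9, 5, 6, 6, 3, 0, 10, 9, 7]
Initialize: flag = True
Initialize: cnt = 0
Entering loop: for num in items:
After iteration 1: num = 9, flag = False, cnt = 0
After iteration 2: num = 5, flag = True, cnt = 0
After iteration 3: num = 6, flag = False, cnt = 1
After iteration 4: num = 6, flag = True, cnt = 1
After iteration 5: num = 3, flag = False, cnt = 1
After iteration 6: num = 0, flag = True, cnt = 1
After iteration 7: num = 10, flag = False, cnt = 2
After iteration 8: num = 9, flag = True, cnt = 2
After iteration 9: num = 7, flag = False, cnt = 2
Loop ends.

Final answer: 2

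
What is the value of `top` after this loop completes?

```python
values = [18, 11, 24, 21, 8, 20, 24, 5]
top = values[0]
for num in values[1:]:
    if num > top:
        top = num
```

Let's trace through this code step by step.

Initialize: values = [18, 11, 24, 21, 8, 20, 24, 5]
Initialize: top = 18
Entering loop: for num in values[1:]:
After iteration 1: num = 11, top = 18
After iteration 2: num = 24, top = 24
After iteration 3: num = 21, top = 24
After iteration 4: num = 8, top = 24
After iteration 5: num = 20, top = 24
After iteration 6: num = 24, top = 24
After iteration 7: num = 5, top = 24
Loop ends.

Final answer: 24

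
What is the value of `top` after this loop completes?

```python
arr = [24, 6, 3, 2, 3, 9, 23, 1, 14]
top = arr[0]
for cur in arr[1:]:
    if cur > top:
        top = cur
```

Let's trace through this code step by step.

Initialize: arr = [24, 6, 3, 2, 3, 9, 23, 1, 14]
Initialize: top = 24
Entering loop: for cur in arr[1:]:
After iteration 1: cur = 6, top = 24
After iteration 2: cur = 3, top = 24
After iteration 3: cur = 2, top = 24
After iteration 4: cur = 3, top = 24
After iteration 5: cur = 9, top = 24
After iteration 6: cur = 23, top = 24
After iteration 7: cur = 1, top = 24
After iteration 8: cur = 14, top = 24
Loop ends.

Final answer: 24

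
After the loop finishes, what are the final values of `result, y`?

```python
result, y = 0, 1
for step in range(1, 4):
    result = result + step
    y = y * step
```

Let's trace through this code step by step.

Initialize: result = 0
Initialize: y = 1
Entering loop: for step in range(1, 4):
After iteration 1: step = 1, result = 1, y = 1
After iteration 2: step = 2, result = 3, y = 2
After iteration 3: step = 3, result = 6, y = 6
Loop ends.

Final answer: 6, 6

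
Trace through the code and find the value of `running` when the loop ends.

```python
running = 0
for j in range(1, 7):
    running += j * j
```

Let's trace through this code step by step.

Initialize: running = 0
Entering loop: for j in range(1, 7):
After iteration 1: j = 1, running = 1
After iteration 2: j = 2, running = 5
After iteration 3: j = 3, running = 14
After iteration 4: j = 4, running = 30
After iteration 5: j = 5, running = 55
After iteration 6: j = 6, running = 91
Loop ends.

Final answer: 91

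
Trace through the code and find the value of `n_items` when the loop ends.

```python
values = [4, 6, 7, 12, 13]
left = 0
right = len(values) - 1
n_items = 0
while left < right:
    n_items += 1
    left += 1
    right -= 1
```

Let's trace through this code step by step.

Initialize: values = [4, 6, 7, 12, 13]
Initialize: left = 0
Initialize: right = 4
Initialize: n_items = 0
Entering loop: while left < right:
After iteration 1: left = 1, right = 3, n_items = 1
After iteration 2: left = 2, right = 2, n_items = 2
Loop ends.

Final answer: 2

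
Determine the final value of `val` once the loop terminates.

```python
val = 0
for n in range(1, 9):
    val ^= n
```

Let's trace through this code step by step.

Initialize: val = 0
Entering loop: for n in range(1, 9):
After iteration 1: n = 1, val = 1
After iteration 2: n = 2, val = 3
After iteration 3: n = 3, val = 0
After iteration 4: n = 4, val = 4
After iteration 5: n = 5, val = 1
After iteration 6: n = 6, val = 7
After iteration 7: n = 7, val = 0
After iteration 8: n = 8, val = 8
Loop ends.

Final answer: 8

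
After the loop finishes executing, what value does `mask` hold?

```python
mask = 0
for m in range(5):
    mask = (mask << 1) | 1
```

Let's trace through this code step by step.

Initialize: mask = 0
Entering loop: for m in range(5):
After iteration 1: m = 0, mask = 1
After iteration 2: m = 1, mask = 3
After iteration 3: m = 2, mask = 7
After iteration 4: m = 3, mask = 15
After iteration 5: m = 4, mask = 31
Loop ends.

Final answer: 31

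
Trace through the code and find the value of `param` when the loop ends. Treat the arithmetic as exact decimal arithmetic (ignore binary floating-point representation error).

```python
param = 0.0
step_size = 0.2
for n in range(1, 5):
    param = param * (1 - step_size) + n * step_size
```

Let's trace through this code step by step.

Initialize: param = 0.0
Initialize: step_size = 0.2
Entering loop: for n in range(1, 5):
After iteration 1: n = 1, param = 0.2
After iteration 2: n = 2, param = 0.56
After iteration 3: n = 3, param = 1.048
After iteration 4: n = 4, param = 1.6384
Loop ends.

Final answer: 1.6384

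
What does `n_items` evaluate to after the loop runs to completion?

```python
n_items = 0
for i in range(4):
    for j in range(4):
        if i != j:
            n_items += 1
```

Let's trace through this code step by step.

Initialize: n_items = 0
Entering loop: for i in range(4):
After iteration 1: i = 0, n_items = 3
After iteration 2: i = 1, n_items = 6
After iteration 3: i = 2, n_items = 9
After iteration 4: i = 3, n_items = 12
Loop ends.

Final answer: 12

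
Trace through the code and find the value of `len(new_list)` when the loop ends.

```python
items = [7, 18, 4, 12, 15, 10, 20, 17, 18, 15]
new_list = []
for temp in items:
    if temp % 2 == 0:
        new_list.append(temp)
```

Let's trace through this code step by step.

Initialize: items = [7, 18, 4, 12, 15, 10, 20, 17, 18, 15]
Initialize: new_list = []
Entering loop: for temp in items:
After iteration 1: temp = 7, new_list = []
After iteration 2: temp = 18, new_list = [18]
After iteration 3: temp = 4, new_list = [18, 4]
After iteration 4: temp = 12, new_list = [18, 4, 12]
After iteration 5: temp = 15, new_list = [18, 4, 12]
After iteration 6: temp = 10, new_list = [18, 4, 12, 10]
After iteration 7: temp = 20, new_list = [18, 4, 12, 10, 20]
After iteration 8: temp = 17, new_list = [18, 4, 12, 10, 20]
After iteration 9: temp = 18, new_list = [18, 4, 12, 10, 20, 18]
After iteration 10: temp = 15, new_list = [18, 4, 12, 10, 20, 18]
Loop ends.
len(new_list) = 6

Final answer: 6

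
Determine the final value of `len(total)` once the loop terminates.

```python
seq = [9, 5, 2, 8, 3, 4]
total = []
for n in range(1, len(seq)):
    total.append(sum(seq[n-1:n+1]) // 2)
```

Let's trace through this code step by step.

Initialize: seq = [9, 5, 2, 8, 3, 4]
Initialize: total = []
Entering loop: for n in range(1, len(seq)):
After iteration 1: n = 1, total = [7]
After iteration 2: n = 2, total = [7, 3]
After iteration 3: n = 3, total = [7, 3, 5]
After iteration 4: n = 4, total = [7, 3, 5, 5]
After iteration 5: n = 5, total = [7, 3, 5, 5, 3]
Loop ends.
len(total) = 5

Final answer: 5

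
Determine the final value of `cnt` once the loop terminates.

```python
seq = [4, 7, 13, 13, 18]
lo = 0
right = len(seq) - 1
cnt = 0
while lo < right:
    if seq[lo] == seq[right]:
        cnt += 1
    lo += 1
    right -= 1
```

Let's trace through this code step by step.

Initialize: seq = [4, 7, 13, 13, 18]
Initialize: lo = 0
Initialize: right = 4
Initialize: cnt = 0
Entering loop: while lo < right:
After iteration 1: lo = 1, right = 3, cnt = 0
After iteration 2: lo = 2, right = 2, cnt = 0
Loop ends.

Final answer: 0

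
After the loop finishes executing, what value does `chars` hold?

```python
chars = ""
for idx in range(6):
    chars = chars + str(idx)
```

Let's trace through this code step by step.

Initialize: chars = ''
Entering loop: for idx in range(6):
After iteration 1: idx = 0, chars = '0'
After iteration 2: idx = 1, chars = '01'
After iteration 3: idx = 2, chars = '012'
After iteration 4: idx = 3, chars = '0123'
After iteration 5: idx = 4, chars = '01234'
After iteration 6: idx = 5, chars = '012345'
Loop ends.

Final answer: '012345'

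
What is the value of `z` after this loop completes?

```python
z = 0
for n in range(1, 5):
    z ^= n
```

Let's trace through this code step by step.

Initialize: z = 0
Entering loop: for n in range(1, 5):
After iteration 1: n = 1, z = 1
After iteration 2: n = 2, z = 3
After iteration 3: n = 3, z = 0
After iteration 4: n = 4, z = 4
Loop ends.

Final answer: 4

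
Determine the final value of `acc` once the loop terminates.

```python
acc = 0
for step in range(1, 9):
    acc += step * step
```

Let's trace through this code step by step.

Initialize: acc = 0
Entering loop: for step in range(1, 9):
After iteration 1: step = 1, acc = 1
After iteration 2: step = 2, acc = 5
After iteration 3: step = 3, acc = 14
After iteration 4: step = 4, acc = 30
After iteration 5: step = 5, acc = 55
After iteration 6: step = 6, acc = 91
After iteration 7: step = 7, acc = 140
After iteration 8: step = 8, acc = 204
Loop ends.

Final answer: 204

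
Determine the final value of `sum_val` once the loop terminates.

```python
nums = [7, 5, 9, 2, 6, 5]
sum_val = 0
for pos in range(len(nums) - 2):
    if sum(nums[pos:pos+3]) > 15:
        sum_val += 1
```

Let's trace through this code step by step.

Initialize: nums = [7, 5, 9, 2, 6, 5]
Initialize: sum_val = 0
Entering loop: for pos in range(len(nums) - 2):
After iteration 1: pos = 0, sum_val = 1
After iteration 2: pos = 1, sum_val = 2
After iteration 3: pos = 2, sum_val = 3
After iteration 4: pos = 3, sum_val = 3
Loop ends.

Final answer: 3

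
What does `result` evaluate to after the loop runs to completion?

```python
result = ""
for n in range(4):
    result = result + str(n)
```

Let's trace through this code step by step.

Initialize: result = ''
Entering loop: for n in range(4):
After iteration 1: n = 0, result = '0'
After iteration 2: n = 1, result = '01'
After iteration 3: n = 2, result = '012'
After iteration 4: n = 3, result = '0123'
Loop ends.

Final answer: '0123'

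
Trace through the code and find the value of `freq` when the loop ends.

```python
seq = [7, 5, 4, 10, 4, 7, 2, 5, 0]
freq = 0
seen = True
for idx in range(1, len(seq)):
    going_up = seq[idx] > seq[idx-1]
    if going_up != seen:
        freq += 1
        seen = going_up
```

Let's trace through this code step by step.

Initialize: seq = [7, 5, 4, 10, 4, 7, 2, 5, 0]
Initialize: freq = 0
Initialize: seen = True
Entering loop: for idx in range(1, len(seq)):
After iteration 1: idx = 1, freq = 1, seen = False, going_up = False
After iteration 2: idx = 2, freq = 1, seen = False, going_up = False
After iteration 3: idx = 3, freq = 2, seen = True, going_up = True
After iteration 4: idx = 4, freq = 3, seen = False, going_up = False
After iteration 5: idx = 5, freq = 4, seen = True, going_up = True
After iteration 6: idx = 6, freq = 5, seen = False, going_up = False
After iteration 7: idx = 7, freq = 6, seen = True, going_up = True
After iteration 8: idx = 8, freq = 7, seen = False, going_up = False
Loop ends.

Final answer: 7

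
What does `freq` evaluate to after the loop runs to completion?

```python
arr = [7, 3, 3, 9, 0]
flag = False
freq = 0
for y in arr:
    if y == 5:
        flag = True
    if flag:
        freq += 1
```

Let's trace through this code step by step.

Initialize: arr = [7, 3, 3, 9, 0]
Initialize: flag = False
Initialize: freq = 0
Entering loop: for y in arr:
After iteration 1: y = 7, freq = 0
After iteration 2: y = 3, freq = 0
After iteration 3: y = 3, freq = 0
After iteration 4: y = 9, freq = 0
After iteration 5: y = 0, freq = 0
Loop ends.

Final answer: 0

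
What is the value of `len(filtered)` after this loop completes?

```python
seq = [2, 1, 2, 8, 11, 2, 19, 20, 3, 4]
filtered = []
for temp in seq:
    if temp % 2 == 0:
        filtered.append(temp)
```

Let's trace through this code step by step.

Initialize: seq = [2, 1, 2, 8, 11, 2, 19, 20, 3, 4]
Initialize: filtered = []
Entering loop: for temp in seq:
After iteration 1: temp = 2, filtered = [2]
After iteration 2: temp = 1, filtered = [2]
After iteration 3: temp = 2, filtered = [2, 2]
After iteration 4: temp = 8, filtered = [2, 2, 8]
After iteration 5: temp = 11, filtered = [2, 2, 8]
After iteration 6: temp = 2, filtered = [2, 2, 8, 2]
After iteration 7: temp = 19, filtered = [2, 2, 8, 2]
After iteration 8: temp = 20, filtered = [2, 2, 8, 2, 20]
After iteration 9: temp = 3, filtered = [2, 2, 8, 2, 20]
After iteration 10: temp = 4, filtered = [2, 2, 8, 2, 20, 4]
Loop ends.
len(filtered) = 6

Final answer: 6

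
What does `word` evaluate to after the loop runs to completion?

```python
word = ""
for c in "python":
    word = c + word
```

Let's trace through this code step by step.

Initialize: word = ''
Entering loop: for c in "python":
After iteration 1: c = 'p', word = 'p'
After iteration 2: c = 'y', word = 'yp'
After iteration 3: c = 't', word = 'typ'
After iteration 4: c = 'h', word = 'htyp'
After iteration 5: c = 'o', word = 'ohtyp'
After iteration 6: c = 'n', word = 'nohtyp'
Loop ends.

Final answer: 'nohtyp'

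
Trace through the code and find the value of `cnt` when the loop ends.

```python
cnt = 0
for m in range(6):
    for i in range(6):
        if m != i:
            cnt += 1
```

Let's trace through this code step by step.

Initialize: cnt = 0
Entering loop: for m in range(6):
After iteration 1: m = 0, cnt = 5
After iteration 2: m = 1, cnt = 10
After iteration 3: m = 2, cnt = 15
After iteration 4: m = 3, cnt = 20
After iteration 5: m = 4, cnt = 25
After iteration 6: m = 5, cnt = 30
Loop ends.

Final answer: 30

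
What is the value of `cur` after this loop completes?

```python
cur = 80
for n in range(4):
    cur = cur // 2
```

Let's trace through this code step by step.

Initialize: cur = 80
Entering loop: for n in range(4):
After iteration 1: n = 0, cur = 40
After iteration 2: n = 1, cur = 20
After iteration 3: n = 2, cur = 10
After iteration 4: n = 3, cur = 5
Loop ends.

Final answer: 5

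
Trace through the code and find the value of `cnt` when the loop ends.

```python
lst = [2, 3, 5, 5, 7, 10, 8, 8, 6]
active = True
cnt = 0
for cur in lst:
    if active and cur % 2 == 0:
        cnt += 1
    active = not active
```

Let's trace through this code step by step.

Initialize: lst = [2, 3, 5, 5, 7, 10, 8, 8, 6]
Initialize: active = True
Initialize: cnt = 0
Entering loop: for cur in lst:
After iteration 1: cur = 2, active = False, cnt = 1
After iteration 2: cur = 3, active = True, cnt = 1
After iteration 3: cur = 5, active = False, cnt = 1
After iteration 4: cur = 5, active = True, cnt = 1
After iteration 5: cur = 7, active = False, cnt = 1
After iteration 6: cur = 10, active = True, cnt = 1
After iteration 7: cur = 8, active = False, cnt = 2
After iteration 8: cur = 8, active = True, cnt = 2
After iteration 9: cur = 6, active = False, cnt = 3
Loop ends.

Final answer: 3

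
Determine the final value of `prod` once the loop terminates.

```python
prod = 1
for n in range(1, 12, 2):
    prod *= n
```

Let's trace through this code step by step.

Initialize: prod = 1
Entering loop: for n in range(1, 12, 2):
After iteration 1: n = 1, prod = 1
After iteration 2: n = 3, prod = 3
After iteration 3: n = 5, prod = 15
After iteration 4: n = 7, prod = 105
After iteration 5: n = 9, prod = 945
After iteration 6: n = 11, prod = 10395
Loop ends.

Final answer: 10395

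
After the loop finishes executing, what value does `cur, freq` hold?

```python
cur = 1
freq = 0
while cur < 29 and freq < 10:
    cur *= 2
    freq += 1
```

Let's trace through this code step by step.

Initialize: cur = 1
Initialize: freq = 0
Entering loop: while cur < 29 and freq < 10:
After iteration 1: cur = 2, freq = 1
After iteration 2: cur = 4, freq = 2
After iteration 3: cur = 8, freq = 3
After iteration 4: cur = 16, freq = 4
After iteration 5: cur = 32, freq = 5
Loop ends.

Final answer: 32, 5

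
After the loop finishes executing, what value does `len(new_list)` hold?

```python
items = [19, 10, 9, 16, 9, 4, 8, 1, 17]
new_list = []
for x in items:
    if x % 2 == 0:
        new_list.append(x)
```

Let's trace through this code step by step.

Initialize: items = [19, 10, 9, 16, 9, 4, 8, 1, 17]
Initialize: new_list = []
Entering loop: for x in items:
After iteration 1: x = 19, new_list = []
After iteration 2: x = 10, new_list = [10]
After iteration 3: x = 9, new_list = [10]
After iteration 4: x = 16, new_list = [10, 16]
After iteration 5: x = 9, new_list = [10, 16]
After iteration 6: x = 4, new_list = [10, 16, 4]
After iteration 7: x = 8, new_list = [10, 16, 4, 8]
After iteration 8: x = 1, new_list = [10, 16, 4, 8]
After iteration 9: x = 17, new_list = [10, 16, 4, 8]
Loop ends.
len(new_list) = 4

Final answer: 4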